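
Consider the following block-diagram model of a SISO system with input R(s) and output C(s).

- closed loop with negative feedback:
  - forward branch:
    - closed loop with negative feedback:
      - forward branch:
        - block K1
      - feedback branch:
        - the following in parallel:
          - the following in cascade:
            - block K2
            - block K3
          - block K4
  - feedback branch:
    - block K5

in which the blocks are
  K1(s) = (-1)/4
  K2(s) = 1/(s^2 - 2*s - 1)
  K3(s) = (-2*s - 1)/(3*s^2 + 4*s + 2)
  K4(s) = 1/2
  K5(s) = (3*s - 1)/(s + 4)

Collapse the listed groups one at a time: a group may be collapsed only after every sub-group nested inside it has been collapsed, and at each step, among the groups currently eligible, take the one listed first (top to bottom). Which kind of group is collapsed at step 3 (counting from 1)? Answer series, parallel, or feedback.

The answer is feedback.

Reasoning:
Step 1: cascade K2, K3
Step 2: parallel reduction of (K2*K3), K4
Step 3: apply the feedback formula to K1, ((K2*K3)+K4)
Step 4: collapse the loop ([K1/(1+K1*((K2*K3)+K4))] forward, K5 return)
Step 3: feedback.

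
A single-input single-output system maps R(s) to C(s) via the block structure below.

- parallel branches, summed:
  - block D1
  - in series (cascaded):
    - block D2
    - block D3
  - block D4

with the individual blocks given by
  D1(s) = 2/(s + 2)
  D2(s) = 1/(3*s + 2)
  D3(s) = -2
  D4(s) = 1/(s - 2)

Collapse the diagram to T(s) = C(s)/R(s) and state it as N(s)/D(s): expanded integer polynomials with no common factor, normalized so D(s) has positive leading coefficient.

The answer is (7*s^2 + 4)/(3*s^3 + 2*s^2 - 12*s - 8).

Reasoning:
Step 1 - series reduction of D2, D3 -> (-2)/(3*s + 2)
Step 2 - combine D1, (D2*D3), D4 in parallel, giving the overall T(s)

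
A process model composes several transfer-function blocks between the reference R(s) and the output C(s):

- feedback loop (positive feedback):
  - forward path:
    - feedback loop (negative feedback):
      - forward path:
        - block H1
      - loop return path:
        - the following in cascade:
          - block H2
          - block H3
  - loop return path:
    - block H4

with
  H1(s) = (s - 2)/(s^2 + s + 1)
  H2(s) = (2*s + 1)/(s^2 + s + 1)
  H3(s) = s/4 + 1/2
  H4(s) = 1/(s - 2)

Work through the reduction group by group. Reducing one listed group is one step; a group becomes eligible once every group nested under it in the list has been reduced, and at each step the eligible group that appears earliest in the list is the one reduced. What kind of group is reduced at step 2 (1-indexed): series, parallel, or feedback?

[1] cascade H2, H3
[2] close the feedback loop around H1, (H2*H3)
[3] reduce the feedback loop with forward [H1/(1+H1*(H2*H3))] and return H4
Step 2 collapses a feedback group.

Hence the answer: feedback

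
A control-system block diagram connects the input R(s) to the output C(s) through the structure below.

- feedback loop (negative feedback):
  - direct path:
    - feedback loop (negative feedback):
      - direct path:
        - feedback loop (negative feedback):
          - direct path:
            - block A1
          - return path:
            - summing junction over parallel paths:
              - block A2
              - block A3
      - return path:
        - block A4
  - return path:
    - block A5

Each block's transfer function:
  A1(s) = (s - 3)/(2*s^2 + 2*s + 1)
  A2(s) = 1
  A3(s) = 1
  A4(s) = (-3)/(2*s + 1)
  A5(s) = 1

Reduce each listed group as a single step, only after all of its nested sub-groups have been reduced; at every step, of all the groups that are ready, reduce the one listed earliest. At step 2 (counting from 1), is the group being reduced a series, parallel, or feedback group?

(1) parallel reduction of A2, A3
(2) feedback reduction of A1, (A2+A3)
(3) collapse the loop ([A1/(1+A1*(A2+A3))] forward, A4 return)
(4) feedback reduction of [[A1/(1+A1*(A2+A3))]/(1+[A1/(1+A1*(A2+A3))]*A4)], A5
Step 2 collapses a feedback group.

Final answer: feedback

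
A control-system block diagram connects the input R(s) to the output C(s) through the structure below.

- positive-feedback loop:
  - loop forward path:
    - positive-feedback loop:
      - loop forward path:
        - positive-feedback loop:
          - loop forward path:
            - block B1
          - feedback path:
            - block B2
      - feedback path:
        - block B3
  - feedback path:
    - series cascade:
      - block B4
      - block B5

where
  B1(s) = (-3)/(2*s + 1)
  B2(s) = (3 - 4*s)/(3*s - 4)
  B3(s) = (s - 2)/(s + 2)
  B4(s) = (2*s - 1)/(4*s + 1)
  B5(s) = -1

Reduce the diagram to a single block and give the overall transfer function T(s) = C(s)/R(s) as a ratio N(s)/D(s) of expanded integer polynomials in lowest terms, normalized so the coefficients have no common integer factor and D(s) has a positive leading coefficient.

The answer is (-36*s^3 - 33*s^2 + 90*s + 24)/(24*s^4 + 4*s^3 - 235*s^2 + 131*s + 10).

Reasoning:
[1] close the feedback loop around B1, B2 -> (12 - 9*s)/(6*s^2 - 17*s + 5)
[2] apply the feedback formula to [B1/(1-B1*B2)], B3 -> (-9*s^2 - 6*s + 24)/(6*s^3 + 4*s^2 - 59*s + 34)
[3] combine B4, B5 in series -> (1 - 2*s)/(4*s + 1)
[4] close the feedback loop around [[B1/(1-B1*B2)]/(1-[B1/(1-B1*B2)]*B3)], (B4*B5), which is the overall transfer function T(s) = C(s)/R(s) in lowest terms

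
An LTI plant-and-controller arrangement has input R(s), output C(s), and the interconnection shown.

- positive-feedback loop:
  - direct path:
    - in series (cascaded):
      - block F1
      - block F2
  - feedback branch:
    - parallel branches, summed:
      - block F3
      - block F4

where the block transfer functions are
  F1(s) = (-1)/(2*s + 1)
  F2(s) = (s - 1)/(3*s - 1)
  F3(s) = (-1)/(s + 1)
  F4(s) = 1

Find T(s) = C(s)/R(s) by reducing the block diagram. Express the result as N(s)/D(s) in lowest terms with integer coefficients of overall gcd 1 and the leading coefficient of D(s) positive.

The answer is (1 - s^2)/(6*s^3 + 8*s^2 - s - 1).

Reasoning:
1. combine F1, F2 in series, giving (1 - s)/(6*s^2 + s - 1)
2. reduce the parallel group F3, F4, giving s/(s + 1)
3. close the feedback loop around (F1*F2), (F3+F4) - this is the overall T(s), already in the required normalized form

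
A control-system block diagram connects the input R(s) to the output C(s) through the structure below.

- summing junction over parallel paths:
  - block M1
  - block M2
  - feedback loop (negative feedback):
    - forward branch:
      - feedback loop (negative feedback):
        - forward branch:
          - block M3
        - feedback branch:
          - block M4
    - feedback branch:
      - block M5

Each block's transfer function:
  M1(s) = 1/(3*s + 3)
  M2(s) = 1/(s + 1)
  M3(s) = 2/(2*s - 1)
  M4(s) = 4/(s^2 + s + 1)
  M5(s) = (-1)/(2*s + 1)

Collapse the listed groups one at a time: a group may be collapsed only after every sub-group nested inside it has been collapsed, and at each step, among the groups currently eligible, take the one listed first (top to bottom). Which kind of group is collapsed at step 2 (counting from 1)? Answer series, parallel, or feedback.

(1) apply the feedback formula to M3, M4
(2) collapse the loop ([M3/(1+M3*M4)] forward, M5 return)
(3) combine M1, M2, [[M3/(1+M3*M4)]/(1+[M3/(1+M3*M4)]*M5)] in parallel
Step 2 collapses a feedback group.

Final answer: feedback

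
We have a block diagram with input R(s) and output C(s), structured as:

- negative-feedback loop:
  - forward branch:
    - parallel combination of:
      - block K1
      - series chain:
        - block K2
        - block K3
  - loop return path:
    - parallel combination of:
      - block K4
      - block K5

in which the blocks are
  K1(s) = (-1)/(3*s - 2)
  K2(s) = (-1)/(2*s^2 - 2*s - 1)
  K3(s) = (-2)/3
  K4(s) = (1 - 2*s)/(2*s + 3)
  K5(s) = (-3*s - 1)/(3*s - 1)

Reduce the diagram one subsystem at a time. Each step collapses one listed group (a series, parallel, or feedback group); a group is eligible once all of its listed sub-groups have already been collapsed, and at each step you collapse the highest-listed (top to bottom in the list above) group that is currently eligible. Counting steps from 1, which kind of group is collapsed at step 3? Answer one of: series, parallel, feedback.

1. cascade K2, K3
2. reduce the parallel group K1, (K2*K3)
3. reduce the parallel group K4, K5
4. collapse the loop ((K1+(K2*K3)) forward, (K4+K5) return)
Step 3 collapses a parallel group.

Hence the answer: parallel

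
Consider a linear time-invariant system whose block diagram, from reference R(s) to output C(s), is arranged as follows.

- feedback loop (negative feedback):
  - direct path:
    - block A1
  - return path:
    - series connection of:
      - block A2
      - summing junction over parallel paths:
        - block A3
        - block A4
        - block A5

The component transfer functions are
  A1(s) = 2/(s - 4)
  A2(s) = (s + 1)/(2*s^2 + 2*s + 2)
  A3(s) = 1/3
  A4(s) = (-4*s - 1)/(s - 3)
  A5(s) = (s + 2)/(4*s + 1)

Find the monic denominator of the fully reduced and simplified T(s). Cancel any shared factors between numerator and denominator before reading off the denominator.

Reducing step by step:

Step 1: add A3, A4, A5 (parallel) -> (-41*s^2 - 38*s - 24)/(12*s^2 - 33*s - 9)
Step 2: cascade A2, (A3+A4+A5) -> (-41*s^3 - 79*s^2 - 62*s - 24)/(24*s^4 - 42*s^3 - 60*s^2 - 84*s - 18)
Step 3: collapse the loop (A1 forward, (A2*(A3+A4+A5)) return) -> (24*s^4 - 42*s^3 - 60*s^2 - 84*s - 18)/(12*s^5 - 69*s^4 + 13*s^3 - s^2 + 97*s + 12)
Step 3 gives the fully reduced T(s), with no common factor left to cancel. The denominator's leading coefficient is 12, so divide each of its coefficients by 12 to get the monic form.

Answer: s^5 - 23*s^4/4 + 13*s^3/12 - s^2/12 + 97*s/12 + 1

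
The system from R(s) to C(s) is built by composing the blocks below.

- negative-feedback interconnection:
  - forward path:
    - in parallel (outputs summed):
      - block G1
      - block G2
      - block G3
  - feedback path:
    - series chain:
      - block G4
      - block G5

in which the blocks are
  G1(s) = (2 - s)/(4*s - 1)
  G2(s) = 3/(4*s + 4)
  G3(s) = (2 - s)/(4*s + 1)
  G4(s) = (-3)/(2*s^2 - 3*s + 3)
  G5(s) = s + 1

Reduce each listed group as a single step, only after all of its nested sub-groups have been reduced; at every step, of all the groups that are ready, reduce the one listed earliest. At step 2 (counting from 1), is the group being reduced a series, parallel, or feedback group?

Reducing step by step:

(1) parallel reduction of G1, G2, G3
(2) multiply G4, G5 (series)
(3) feedback reduction of (G1+G2+G3), (G4*G5)
Step 2: series.

Answer: series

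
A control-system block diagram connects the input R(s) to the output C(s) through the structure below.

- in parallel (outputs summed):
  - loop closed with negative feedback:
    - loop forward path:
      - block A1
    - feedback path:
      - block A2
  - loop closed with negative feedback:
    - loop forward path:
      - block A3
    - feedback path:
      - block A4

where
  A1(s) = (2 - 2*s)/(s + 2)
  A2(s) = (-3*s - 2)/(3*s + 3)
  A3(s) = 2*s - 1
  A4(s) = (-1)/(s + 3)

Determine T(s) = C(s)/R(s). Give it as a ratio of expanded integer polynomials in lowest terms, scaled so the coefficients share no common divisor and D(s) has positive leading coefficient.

Reducing step by step:

Step 1 - collapse the loop (A1 forward, A2 return) = (6 - 6*s^2)/(9*s^2 + 7*s + 2)
Step 2 - reduce the feedback loop with forward A3 and return A4 = (-2*s^2 - 5*s + 3)/(s - 4)
Step 3 - parallel reduction of [A1/(1+A1*A2)], [A3/(1+A3*A4)], giving the overall T(s)

Answer: (-18*s^4 - 65*s^3 + 12*s^2 + 17*s - 18)/(9*s^3 - 29*s^2 - 26*s - 8)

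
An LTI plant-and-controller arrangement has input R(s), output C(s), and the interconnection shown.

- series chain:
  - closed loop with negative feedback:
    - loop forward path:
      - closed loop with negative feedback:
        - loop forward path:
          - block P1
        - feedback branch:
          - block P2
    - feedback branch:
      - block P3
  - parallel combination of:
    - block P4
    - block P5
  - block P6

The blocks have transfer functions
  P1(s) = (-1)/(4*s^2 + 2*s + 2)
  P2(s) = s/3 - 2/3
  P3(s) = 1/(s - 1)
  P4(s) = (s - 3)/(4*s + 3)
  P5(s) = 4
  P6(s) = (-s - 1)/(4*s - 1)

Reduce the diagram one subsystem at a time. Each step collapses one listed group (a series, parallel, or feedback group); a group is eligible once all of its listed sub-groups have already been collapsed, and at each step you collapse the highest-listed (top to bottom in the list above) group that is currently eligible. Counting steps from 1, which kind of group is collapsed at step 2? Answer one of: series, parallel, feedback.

1. reduce the feedback loop with forward P1 and return P2
2. reduce the feedback loop with forward [P1/(1+P1*P2)] and return P3
3. sum the parallel branches P4, P5
4. cascade [[P1/(1+P1*P2)]/(1+[P1/(1+P1*P2)]*P3)], (P4+P5), P6
Step 2 collapses a feedback group.

Therefore the answer is feedback.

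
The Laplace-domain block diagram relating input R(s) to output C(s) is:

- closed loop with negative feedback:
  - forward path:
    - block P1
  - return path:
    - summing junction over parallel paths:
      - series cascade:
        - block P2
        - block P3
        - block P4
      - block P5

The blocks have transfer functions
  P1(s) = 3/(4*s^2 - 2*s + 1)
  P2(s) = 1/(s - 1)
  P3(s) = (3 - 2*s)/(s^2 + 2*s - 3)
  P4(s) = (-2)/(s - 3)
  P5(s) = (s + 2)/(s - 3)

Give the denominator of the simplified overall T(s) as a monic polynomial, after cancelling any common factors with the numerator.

1. reduce the series chain P2, P3, P4, giving (4*s - 6)/(s^4 - 2*s^3 - 8*s^2 + 18*s - 9)
2. sum the parallel branches (P2*P3*P4), P5, giving (s^4 + 3*s^3 - 3*s^2 - 3*s)/(s^4 - 2*s^3 - 8*s^2 + 18*s - 9)
3. reduce the feedback loop with forward P1 and return ((P2*P3*P4)+P5), giving (3*s^4 - 6*s^3 - 24*s^2 + 54*s - 27)/(4*s^6 - 10*s^5 - 24*s^4 + 95*s^3 - 89*s^2 + 27*s - 9)
The result of step 3 is T(s) in lowest terms. Its denominator has leading coefficient 4; dividing the denominator through by 4 makes it monic.

Final answer: s^6 - 5*s^5/2 - 6*s^4 + 95*s^3/4 - 89*s^2/4 + 27*s/4 - 9/4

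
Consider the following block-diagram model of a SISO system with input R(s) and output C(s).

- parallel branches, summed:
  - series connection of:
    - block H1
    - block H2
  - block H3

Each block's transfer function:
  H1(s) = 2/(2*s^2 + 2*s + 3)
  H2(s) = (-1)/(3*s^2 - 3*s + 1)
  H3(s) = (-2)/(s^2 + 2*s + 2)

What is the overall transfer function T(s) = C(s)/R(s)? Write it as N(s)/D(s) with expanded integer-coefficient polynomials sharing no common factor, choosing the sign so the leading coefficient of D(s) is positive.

The answer is (-12*s^4 - 12*s^2 + 10*s - 10)/(6*s^6 + 12*s^5 + 17*s^4 + 3*s^3 - s^2 - 8*s + 6).

Reasoning:
(1) cascade H1, H2: (-2)/(6*s^4 + 5*s^2 - 7*s + 3)
(2) parallel reduction of (H1*H2), H3; the result is T(s) itself (integer coefficients, no common factor, positive leading denominator coefficient)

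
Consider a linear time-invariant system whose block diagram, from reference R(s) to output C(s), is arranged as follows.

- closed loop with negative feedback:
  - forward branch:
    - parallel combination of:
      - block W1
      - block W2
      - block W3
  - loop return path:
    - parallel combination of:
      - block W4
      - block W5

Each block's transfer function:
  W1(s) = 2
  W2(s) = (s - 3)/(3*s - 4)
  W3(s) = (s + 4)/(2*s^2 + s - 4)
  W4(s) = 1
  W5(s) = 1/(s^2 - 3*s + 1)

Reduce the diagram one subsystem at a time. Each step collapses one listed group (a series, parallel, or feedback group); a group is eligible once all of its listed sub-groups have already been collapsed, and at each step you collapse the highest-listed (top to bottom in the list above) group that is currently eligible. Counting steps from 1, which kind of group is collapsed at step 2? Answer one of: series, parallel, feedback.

The answer is parallel.

Reasoning:
[1] sum the parallel branches W1, W2, W3
[2] reduce the parallel group W4, W5
[3] collapse the loop ((W1+W2+W3) forward, (W4+W5) return)
At step 2 the group reduced is parallel.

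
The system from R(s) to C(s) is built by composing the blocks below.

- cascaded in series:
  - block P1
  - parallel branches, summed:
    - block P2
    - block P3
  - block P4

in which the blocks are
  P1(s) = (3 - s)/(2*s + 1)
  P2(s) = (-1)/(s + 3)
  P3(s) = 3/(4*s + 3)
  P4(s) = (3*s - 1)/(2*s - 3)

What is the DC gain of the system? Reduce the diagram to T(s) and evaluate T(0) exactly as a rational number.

The answer is 2/3.

Reasoning:
Step 1: combine P2, P3 in parallel, giving (6 - s)/(4*s^2 + 15*s + 9)
Step 2: multiply P1, (P2+P3), P4 (series), giving (3*s^3 - 28*s^2 + 63*s - 18)/(16*s^4 + 44*s^3 - 36*s^2 - 81*s - 27)
That last expression is T(s); at s = 0 only the constant terms survive, so T(0) = -18/(-27) = 2/3.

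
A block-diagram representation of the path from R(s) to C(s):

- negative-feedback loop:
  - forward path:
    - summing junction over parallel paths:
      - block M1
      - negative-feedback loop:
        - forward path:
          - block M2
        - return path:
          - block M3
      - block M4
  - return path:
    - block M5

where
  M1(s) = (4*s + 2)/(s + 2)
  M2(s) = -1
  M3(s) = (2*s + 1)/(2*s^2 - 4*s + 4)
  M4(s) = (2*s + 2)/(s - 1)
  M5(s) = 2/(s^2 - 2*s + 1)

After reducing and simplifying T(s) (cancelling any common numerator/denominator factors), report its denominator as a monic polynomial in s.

Answer: s^6 - 4*s^5 + 23*s^4/2 - 27*s^3/2 - 39*s^2/2 + 3*s/2 + 11

Working:
Step 1: apply the feedback formula to M2, M3; result (-2*s^2 + 4*s - 4)/(2*s^2 - 6*s + 3)
Step 2: sum the parallel branches M1, [M2/(1+M2*M3)], M4; result (10*s^4 - 26*s^3 + 2*s^2 - 12*s + 14)/(2*s^4 - 4*s^3 - 7*s^2 + 15*s - 6)
Step 3: feedback reduction of (M1+[M2/(1+M2*M3)]+M4), M5; result (10*s^6 - 46*s^5 + 64*s^4 - 42*s^3 + 40*s^2 - 40*s + 14)/(2*s^6 - 8*s^5 + 23*s^4 - 27*s^3 - 39*s^2 + 3*s + 22)
The result of step 3 is T(s) in lowest terms. Its denominator has leading coefficient 2; dividing the denominator through by 2 makes it monic.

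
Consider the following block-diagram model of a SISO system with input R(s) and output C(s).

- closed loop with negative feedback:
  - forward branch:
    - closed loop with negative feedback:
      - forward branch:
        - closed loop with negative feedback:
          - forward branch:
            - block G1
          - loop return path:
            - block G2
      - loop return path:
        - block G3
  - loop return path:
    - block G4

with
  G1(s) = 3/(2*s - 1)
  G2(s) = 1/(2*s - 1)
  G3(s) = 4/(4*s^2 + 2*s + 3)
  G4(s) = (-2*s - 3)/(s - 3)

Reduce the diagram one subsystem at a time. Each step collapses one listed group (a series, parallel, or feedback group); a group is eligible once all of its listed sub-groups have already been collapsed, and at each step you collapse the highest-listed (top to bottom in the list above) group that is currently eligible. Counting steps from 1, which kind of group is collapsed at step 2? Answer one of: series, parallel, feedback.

(1) collapse the loop (G1 forward, G2 return)
(2) reduce the feedback loop with forward [G1/(1+G1*G2)] and return G3
(3) reduce the feedback loop with forward [[G1/(1+G1*G2)]/(1+[G1/(1+G1*G2)]*G3)] and return G4
Step 2 collapses a feedback group.

Hence the answer: feedback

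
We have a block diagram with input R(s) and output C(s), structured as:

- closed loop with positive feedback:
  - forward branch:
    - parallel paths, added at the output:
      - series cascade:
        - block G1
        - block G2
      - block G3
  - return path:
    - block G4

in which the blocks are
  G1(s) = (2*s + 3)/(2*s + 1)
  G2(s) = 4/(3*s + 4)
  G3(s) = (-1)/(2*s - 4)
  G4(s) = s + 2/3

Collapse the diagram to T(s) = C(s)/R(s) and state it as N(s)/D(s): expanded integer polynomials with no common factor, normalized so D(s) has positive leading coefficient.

Answer: (30*s^2 - 57*s - 156)/(6*s^3 + 31*s^2 + 86*s + 56)

Working:
1. combine G1, G2 in series -> (8*s + 12)/(6*s^2 + 11*s + 4)
2. sum the parallel branches (G1*G2), G3 -> (10*s^2 - 19*s - 52)/(12*s^3 - 2*s^2 - 36*s - 16)
3. apply the feedback formula to ((G1*G2)+G3), G4, which is the overall transfer function T(s) = C(s)/R(s) in lowest terms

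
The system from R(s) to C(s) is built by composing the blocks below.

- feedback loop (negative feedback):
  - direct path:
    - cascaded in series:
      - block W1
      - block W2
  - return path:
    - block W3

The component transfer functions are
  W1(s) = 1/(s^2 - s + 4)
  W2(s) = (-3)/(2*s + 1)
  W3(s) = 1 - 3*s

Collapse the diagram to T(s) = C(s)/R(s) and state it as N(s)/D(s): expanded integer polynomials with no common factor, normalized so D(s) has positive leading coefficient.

[1] series reduction of W1, W2 gives (-3)/(2*s^3 - s^2 + 7*s + 4)
[2] feedback reduction of (W1*W2), W3, giving the overall T(s)

Answer: (-3)/(2*s^3 - s^2 + 16*s + 1)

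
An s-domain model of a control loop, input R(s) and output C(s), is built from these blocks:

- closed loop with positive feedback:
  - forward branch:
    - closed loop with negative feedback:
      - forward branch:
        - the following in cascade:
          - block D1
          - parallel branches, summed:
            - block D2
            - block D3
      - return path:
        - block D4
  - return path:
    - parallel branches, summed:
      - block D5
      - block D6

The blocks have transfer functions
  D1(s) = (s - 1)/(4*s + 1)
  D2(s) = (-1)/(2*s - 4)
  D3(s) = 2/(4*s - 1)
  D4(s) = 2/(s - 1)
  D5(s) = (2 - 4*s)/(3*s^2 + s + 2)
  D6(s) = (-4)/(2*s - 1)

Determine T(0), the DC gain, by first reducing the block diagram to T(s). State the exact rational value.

1. add D2, D3 (parallel) = (-7)/(8*s^2 - 18*s + 4)
2. series reduction of D1, (D2+D3) = (7 - 7*s)/(32*s^3 - 64*s^2 - 2*s + 4)
3. close the feedback loop around (D1*(D2+D3)), D4 = (7 - 7*s)/(32*s^3 - 64*s^2 - 2*s - 10)
4. combine D5, D6 in parallel = (-20*s^2 + 4*s - 10)/(6*s^3 - s^2 + 3*s - 2)
5. feedback reduction of [(D1*(D2+D3))/(1+(D1*(D2+D3))*D4)], (D5+D6) = (-42*s^4 + 49*s^3 - 28*s^2 + 35*s - 14)/(192*s^6 - 416*s^5 + 148*s^4 - 454*s^3 + 300*s^2 - 124*s + 90)
The step-5 result is T(s). Setting s = 0: T(0) = -14/90 = -7/45.

Final answer: -7/45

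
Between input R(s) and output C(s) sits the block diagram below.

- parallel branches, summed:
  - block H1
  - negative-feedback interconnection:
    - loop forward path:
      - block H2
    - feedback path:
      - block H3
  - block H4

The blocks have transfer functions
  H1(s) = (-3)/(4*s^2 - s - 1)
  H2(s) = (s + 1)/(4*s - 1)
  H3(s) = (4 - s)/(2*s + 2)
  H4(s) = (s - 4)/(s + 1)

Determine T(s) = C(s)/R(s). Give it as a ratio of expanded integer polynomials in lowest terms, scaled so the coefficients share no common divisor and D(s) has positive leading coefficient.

[1] feedback reduction of H2, H3: (2*s + 2)/(7*s + 2)
[2] add H1, [H2/(1+H2*H3)], H4 (parallel), which is the overall transfer function T(s) = C(s)/R(s) in lowest terms

Therefore the answer is (36*s^4 - 97*s^3 - 32*s^2 + s)/(28*s^4 + 29*s^3 - 8*s^2 - 11*s - 2).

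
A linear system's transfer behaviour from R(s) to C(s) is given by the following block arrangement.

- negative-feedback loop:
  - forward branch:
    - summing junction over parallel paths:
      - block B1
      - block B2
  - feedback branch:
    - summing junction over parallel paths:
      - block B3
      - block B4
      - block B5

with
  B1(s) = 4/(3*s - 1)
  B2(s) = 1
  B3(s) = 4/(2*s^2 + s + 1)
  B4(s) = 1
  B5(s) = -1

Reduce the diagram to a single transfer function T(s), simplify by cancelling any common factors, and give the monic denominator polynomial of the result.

Step 1. sum the parallel branches B1, B2 -> (3*s + 3)/(3*s - 1)
Step 2. combine B3, B4, B5 in parallel -> 4/(2*s^2 + s + 1)
Step 3. close the feedback loop around (B1+B2), (B3+B4+B5) -> (6*s^3 + 9*s^2 + 6*s + 3)/(6*s^3 + s^2 + 14*s + 11)
T(s) is the step-3 result (common factors already cancelled). Leading coefficient of the denominator: 6. Divide through by 6 for the monic polynomial.

Therefore the answer is s^3 + s^2/6 + 7*s/3 + 11/6.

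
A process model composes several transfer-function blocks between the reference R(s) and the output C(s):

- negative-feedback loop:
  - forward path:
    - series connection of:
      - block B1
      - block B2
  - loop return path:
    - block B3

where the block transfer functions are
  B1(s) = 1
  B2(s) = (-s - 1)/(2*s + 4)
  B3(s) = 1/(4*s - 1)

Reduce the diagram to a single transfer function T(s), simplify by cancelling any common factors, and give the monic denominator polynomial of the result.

Reducing step by step:

Step 1: reduce the series chain B1, B2, giving (-s - 1)/(2*s + 4)
Step 2: collapse the loop ((B1*B2) forward, B3 return), giving (-4*s^2 - 3*s + 1)/(8*s^2 + 13*s - 5)
The result of step 2 is T(s) in lowest terms. Its denominator has leading coefficient 8; dividing the denominator through by 8 makes it monic.

Answer: s^2 + 13*s/8 - 5/8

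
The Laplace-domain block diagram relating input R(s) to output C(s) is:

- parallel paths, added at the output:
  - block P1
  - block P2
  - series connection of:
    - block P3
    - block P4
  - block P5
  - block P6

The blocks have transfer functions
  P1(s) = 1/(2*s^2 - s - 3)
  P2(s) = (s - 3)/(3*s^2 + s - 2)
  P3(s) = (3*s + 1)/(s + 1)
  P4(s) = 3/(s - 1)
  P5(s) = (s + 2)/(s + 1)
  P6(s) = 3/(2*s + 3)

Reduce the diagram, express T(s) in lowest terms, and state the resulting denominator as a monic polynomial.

(1) cascade P3, P4 gives (9*s + 3)/(s^2 - 1)
(2) add P1, P2, (P3*P4), P5, P6 (parallel) gives (12*s^5 + 134*s^4 - 144*s^3 - 258*s^2 + 217*s - 21)/(12*s^5 - 8*s^4 - 39*s^3 + 26*s^2 + 27*s - 18)
That last expression is T(s), already simplified. Scaling its denominator by 1/12 (the reciprocal of the leading coefficient) yields the monic denominator.

Final answer: s^5 - 2*s^4/3 - 13*s^3/4 + 13*s^2/6 + 9*s/4 - 3/2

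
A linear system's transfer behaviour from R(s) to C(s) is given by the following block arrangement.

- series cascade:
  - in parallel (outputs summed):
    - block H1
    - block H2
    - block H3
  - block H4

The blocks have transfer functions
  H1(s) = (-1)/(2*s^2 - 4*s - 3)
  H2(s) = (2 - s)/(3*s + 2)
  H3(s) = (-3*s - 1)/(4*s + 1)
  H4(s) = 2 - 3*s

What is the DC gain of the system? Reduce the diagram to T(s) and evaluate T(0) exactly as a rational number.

1. combine H1, H2, H3 in parallel gives (-26*s^4 + 48*s^3 + 35*s^2 - 5*s - 2)/(24*s^4 - 26*s^3 - 76*s^2 - 41*s - 6)
2. reduce the series chain (H1+H2+H3), H4 gives (78*s^5 - 196*s^4 - 9*s^3 + 85*s^2 - 4*s - 4)/(24*s^4 - 26*s^3 - 76*s^2 - 41*s - 6)
The step-2 result is T(s). Setting s = 0: T(0) = -4/(-6) = 2/3.

Therefore the answer is 2/3.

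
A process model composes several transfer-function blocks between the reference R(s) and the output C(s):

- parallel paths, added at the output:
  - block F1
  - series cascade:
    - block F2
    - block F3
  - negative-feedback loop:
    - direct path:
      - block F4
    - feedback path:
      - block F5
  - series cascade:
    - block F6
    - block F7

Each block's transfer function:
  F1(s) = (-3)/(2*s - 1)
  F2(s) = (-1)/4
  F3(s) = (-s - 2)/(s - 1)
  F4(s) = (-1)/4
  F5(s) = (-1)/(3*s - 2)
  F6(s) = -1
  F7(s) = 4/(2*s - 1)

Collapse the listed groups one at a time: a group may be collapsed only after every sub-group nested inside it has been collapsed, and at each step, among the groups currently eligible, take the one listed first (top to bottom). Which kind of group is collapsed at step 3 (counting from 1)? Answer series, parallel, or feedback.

The answer is series.

Reasoning:
Step 1 - series reduction of F2, F3
Step 2 - close the feedback loop around F4, F5
Step 3 - series reduction of F6, F7
Step 4 - add F1, (F2*F3), [F4/(1+F4*F5)], (F6*F7) (parallel)
So the answer for step 3 is series.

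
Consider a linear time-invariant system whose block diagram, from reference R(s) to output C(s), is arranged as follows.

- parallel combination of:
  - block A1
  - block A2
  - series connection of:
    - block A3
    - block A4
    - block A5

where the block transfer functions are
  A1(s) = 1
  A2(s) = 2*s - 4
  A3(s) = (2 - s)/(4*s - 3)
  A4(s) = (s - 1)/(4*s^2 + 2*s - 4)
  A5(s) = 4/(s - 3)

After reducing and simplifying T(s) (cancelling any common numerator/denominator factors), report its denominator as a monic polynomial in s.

Reducing step by step:

Step 1 - combine A3, A4, A5 in series = (-2*s^2 + 6*s - 4)/(8*s^4 - 26*s^3 - 5*s^2 + 39*s - 18)
Step 2 - reduce the parallel group A1, A2, (A3*A4*A5) = (16*s^5 - 76*s^4 + 68*s^3 + 91*s^2 - 147*s + 50)/(8*s^4 - 26*s^3 - 5*s^2 + 39*s - 18)
Step 2 gives the fully reduced T(s), with no common factor left to cancel. The denominator's leading coefficient is 8, so divide each of its coefficients by 8 to get the monic form.

Answer: s^4 - 13*s^3/4 - 5*s^2/8 + 39*s/8 - 9/4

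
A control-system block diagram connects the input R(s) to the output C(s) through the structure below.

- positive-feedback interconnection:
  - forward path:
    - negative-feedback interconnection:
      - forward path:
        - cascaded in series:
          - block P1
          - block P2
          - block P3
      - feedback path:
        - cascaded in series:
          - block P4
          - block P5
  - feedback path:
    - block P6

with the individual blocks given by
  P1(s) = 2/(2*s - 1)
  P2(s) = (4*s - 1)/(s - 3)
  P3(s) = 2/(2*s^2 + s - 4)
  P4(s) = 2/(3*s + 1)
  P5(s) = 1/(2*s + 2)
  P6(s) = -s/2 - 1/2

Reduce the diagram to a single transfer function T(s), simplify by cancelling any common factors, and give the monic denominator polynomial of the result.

Answer: s^6 - 5*s^5/3 - 47*s^4/12 + 95*s^3/12 + 35*s^2/4 - s/4 - 3/2

Working:
(1) multiply P1, P2, P3 (series) = (16*s - 4)/(4*s^4 - 12*s^3 - 9*s^2 + 31*s - 12)
(2) combine P4, P5 in series = 1/(3*s^2 + 4*s + 1)
(3) apply the feedback formula to (P1*P2*P3), (P4*P5) = (48*s^3 + 52*s^2 - 4)/(12*s^6 - 20*s^5 - 71*s^4 + 45*s^3 + 79*s^2 - s - 16)
(4) reduce the feedback loop with forward [(P1*P2*P3)/(1+(P1*P2*P3)*(P4*P5))] and return P6 = (48*s^3 + 52*s^2 - 4)/(12*s^6 - 20*s^5 - 47*s^4 + 95*s^3 + 105*s^2 - 3*s - 18)
The result of step 4 is T(s) in lowest terms. Its denominator has leading coefficient 12; dividing the denominator through by 12 makes it monic.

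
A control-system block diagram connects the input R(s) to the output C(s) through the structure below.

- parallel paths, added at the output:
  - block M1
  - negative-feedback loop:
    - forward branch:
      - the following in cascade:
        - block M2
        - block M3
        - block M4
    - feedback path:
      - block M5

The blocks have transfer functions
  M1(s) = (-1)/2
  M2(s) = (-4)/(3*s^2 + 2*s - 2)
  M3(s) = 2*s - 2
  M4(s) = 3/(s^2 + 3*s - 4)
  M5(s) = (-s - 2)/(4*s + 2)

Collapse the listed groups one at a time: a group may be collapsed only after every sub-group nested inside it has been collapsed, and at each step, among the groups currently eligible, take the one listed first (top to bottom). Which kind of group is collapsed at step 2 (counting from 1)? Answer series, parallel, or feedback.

Answer: feedback

Working:
Step 1: reduce the series chain M2, M3, M4
Step 2: collapse the loop ((M2*M3*M4) forward, M5 return)
Step 3: reduce the parallel group M1, [(M2*M3*M4)/(1+(M2*M3*M4)*M5)]
So the answer for step 2 is feedback.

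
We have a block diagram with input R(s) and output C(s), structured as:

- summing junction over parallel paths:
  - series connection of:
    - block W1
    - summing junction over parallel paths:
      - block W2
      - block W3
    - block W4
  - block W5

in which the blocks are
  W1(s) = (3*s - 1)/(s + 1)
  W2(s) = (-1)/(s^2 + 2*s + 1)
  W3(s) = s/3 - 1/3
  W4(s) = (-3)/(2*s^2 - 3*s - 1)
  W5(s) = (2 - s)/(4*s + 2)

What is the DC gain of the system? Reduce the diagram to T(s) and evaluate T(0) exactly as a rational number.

Step 1 - reduce the parallel group W2, W3, giving (s^3 + s^2 - s - 4)/(3*s^2 + 6*s + 3)
Step 2 - combine W1, (W2+W3), W4 in series, giving (-3*s^4 - 2*s^3 + 4*s^2 + 11*s - 4)/(2*s^5 + 3*s^4 - 4*s^3 - 10*s^2 - 6*s - 1)
Step 3 - parallel reduction of (W1*(W2+W3)*W4), W5, giving (-2*s^6 - 11*s^5 - 4*s^4 + 14*s^3 + 38*s^2 - 5*s - 10)/(8*s^6 + 16*s^5 - 10*s^4 - 48*s^3 - 44*s^2 - 16*s - 2)
Step 3 gives the overall T(s). Then T(0) = -10/(-2) = 5.

Final answer: 5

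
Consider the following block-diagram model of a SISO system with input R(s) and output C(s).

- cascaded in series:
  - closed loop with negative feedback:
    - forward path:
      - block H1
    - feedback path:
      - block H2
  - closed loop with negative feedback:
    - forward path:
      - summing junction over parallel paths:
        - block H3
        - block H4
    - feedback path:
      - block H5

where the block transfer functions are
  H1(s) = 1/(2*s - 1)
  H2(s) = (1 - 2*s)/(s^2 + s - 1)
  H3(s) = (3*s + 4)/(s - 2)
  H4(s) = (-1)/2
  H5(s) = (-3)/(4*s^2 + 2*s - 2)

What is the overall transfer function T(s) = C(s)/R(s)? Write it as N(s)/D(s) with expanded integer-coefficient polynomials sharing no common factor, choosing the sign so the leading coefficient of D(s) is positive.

1. feedback reduction of H1, H2 gives (s^2 + s - 1)/(2*s^3 + s^2 - 5*s + 2)
2. sum the parallel branches H3, H4 gives (5*s + 10)/(2*s - 4)
3. collapse the loop ((H3+H4) forward, H5 return) gives (20*s^3 + 50*s^2 + 10*s - 20)/(8*s^3 - 12*s^2 - 27*s - 22)
4. reduce the series chain [H1/(1+H1*H2)], [(H3+H4)/(1+(H3+H4)*H5)] - this is the overall T(s), already in the required normalized form

Hence the answer: (10*s^3 + 20*s^2 - 10)/(8*s^4 - 20*s^3 - 15*s^2 + 5*s + 22)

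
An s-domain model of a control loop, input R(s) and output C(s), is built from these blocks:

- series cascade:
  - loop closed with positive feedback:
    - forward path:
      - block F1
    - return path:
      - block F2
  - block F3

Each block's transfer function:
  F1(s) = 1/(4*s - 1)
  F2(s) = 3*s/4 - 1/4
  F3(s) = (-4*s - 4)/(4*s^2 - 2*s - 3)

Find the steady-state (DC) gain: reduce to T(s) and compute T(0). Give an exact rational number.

(1) close the feedback loop around F1, F2: 4/(13*s - 3)
(2) multiply [F1/(1-F1*F2)], F3 (series): (-16*s - 16)/(52*s^3 - 38*s^2 - 33*s + 9)
Evaluating the step-2 result (the overall T(s)) at s = 0 gives T(0) = -16/9.

Final answer: -16/9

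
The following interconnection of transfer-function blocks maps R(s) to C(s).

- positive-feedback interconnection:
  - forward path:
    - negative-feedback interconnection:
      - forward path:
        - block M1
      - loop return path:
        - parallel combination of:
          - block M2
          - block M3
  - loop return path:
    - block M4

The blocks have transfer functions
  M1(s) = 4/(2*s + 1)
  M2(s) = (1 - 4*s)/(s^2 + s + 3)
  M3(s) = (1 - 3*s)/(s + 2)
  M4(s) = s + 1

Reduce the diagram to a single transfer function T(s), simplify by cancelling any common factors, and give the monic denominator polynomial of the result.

[1] sum the parallel branches M2, M3 -> (-3*s^3 - 6*s^2 - 15*s + 5)/(s^3 + 3*s^2 + 5*s + 6)
[2] close the feedback loop around M1, (M2+M3) -> (4*s^3 + 12*s^2 + 20*s + 24)/(2*s^4 - 5*s^3 - 11*s^2 - 43*s + 26)
[3] apply the feedback formula to [M1/(1+M1*(M2+M3))], M4 -> (-4*s^3 - 12*s^2 - 20*s - 24)/(2*s^4 + 21*s^3 + 43*s^2 + 87*s - 2)
No further cancellation is possible in the step-3 result, so that is T(s). Its denominator becomes monic after dividing by the leading coefficient 2.

Therefore the answer is s^4 + 21*s^3/2 + 43*s^2/2 + 87*s/2 - 1.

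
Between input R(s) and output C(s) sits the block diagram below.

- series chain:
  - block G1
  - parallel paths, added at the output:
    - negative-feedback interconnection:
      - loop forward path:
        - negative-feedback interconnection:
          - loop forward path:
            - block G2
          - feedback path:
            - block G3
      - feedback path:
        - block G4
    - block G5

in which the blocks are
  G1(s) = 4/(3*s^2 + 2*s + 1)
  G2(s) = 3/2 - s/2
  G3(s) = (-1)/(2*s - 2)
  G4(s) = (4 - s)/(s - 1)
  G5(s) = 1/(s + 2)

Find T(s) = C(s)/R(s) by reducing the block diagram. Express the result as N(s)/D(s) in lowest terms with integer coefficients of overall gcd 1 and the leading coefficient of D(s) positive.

The answer is (-8*s^3 + 24*s^2 + 4*s + 20)/(6*s^5 - 11*s^4 - 11*s^3 + 95*s^2 + 67*s + 34).

Reasoning:
Step 1 - reduce the feedback loop with forward G2 and return G3; result (-2*s^2 + 8*s - 6)/(5*s - 7)
Step 2 - collapse the loop ([G2/(1+G2*G3)] forward, G4 return); result (-2*s^2 + 8*s - 6)/(2*s^2 - 9*s + 17)
Step 3 - add [[G2/(1+G2*G3)]/(1+[G2/(1+G2*G3)]*G4)], G5 (parallel); result (-2*s^3 + 6*s^2 + s + 5)/(2*s^3 - 5*s^2 - s + 34)
Step 4 - cascade G1, ([[G2/(1+G2*G3)]/(1+[G2/(1+G2*G3)]*G4)]+G5), which is the overall transfer function T(s) = C(s)/R(s) in lowest terms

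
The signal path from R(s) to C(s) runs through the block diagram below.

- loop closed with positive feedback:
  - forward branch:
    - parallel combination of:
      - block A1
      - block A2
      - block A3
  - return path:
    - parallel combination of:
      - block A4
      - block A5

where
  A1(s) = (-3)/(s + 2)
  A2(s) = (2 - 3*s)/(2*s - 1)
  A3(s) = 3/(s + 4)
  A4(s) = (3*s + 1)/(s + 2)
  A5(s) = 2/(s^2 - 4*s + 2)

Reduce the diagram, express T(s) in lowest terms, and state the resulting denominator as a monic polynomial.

The answer is s^6 + 2*s^5 - 116*s^4/11 - 334*s^3/11 + 434*s^2/11 + 144*s/11 - 164/11.

Reasoning:
(1) parallel reduction of A1, A2, A3, giving (-3*s^3 - 16*s^2 - 24*s + 22)/(2*s^3 + 11*s^2 + 10*s - 8)
(2) combine A4, A5 in parallel, giving (3*s^3 - 11*s^2 + 4*s + 6)/(s^3 - 2*s^2 - 6*s + 4)
(3) feedback reduction of (A1+A2+A3), (A4+A5), giving (-3*s^6 - 10*s^5 + 26*s^4 + 154*s^3 + 36*s^2 - 228*s + 88)/(11*s^6 + 22*s^5 - 116*s^4 - 334*s^3 + 434*s^2 + 144*s - 164)
No further cancellation is possible in the step-3 result, so that is T(s). Its denominator becomes monic after dividing by the leading coefficient 11.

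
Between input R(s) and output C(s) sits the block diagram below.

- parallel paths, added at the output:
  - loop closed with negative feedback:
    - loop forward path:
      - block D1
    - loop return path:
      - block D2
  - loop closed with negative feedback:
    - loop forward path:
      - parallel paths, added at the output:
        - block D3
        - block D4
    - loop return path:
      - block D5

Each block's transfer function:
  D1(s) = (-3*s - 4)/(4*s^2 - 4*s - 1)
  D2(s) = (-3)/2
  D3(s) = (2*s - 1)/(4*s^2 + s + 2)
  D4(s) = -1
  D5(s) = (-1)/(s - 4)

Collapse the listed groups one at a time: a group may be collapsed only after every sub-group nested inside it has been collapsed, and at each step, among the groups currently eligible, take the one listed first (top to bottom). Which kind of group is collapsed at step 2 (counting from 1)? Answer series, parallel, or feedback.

[1] apply the feedback formula to D1, D2
[2] combine D3, D4 in parallel
[3] close the feedback loop around (D3+D4), D5
[4] sum the parallel branches [D1/(1+D1*D2)], [(D3+D4)/(1+(D3+D4)*D5)]
The group at step 2 is a parallel group.

Final answer: parallel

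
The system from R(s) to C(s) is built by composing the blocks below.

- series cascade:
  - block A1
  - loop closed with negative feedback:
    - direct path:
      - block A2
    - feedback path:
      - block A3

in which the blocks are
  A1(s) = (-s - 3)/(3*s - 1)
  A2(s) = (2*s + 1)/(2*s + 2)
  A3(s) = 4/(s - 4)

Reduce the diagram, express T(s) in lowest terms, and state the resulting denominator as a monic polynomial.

Step 1. close the feedback loop around A2, A3 -> (2*s^2 - 7*s - 4)/(2*s^2 + 2*s - 4)
Step 2. series reduction of A1, [A2/(1+A2*A3)] -> (-2*s^3 + s^2 + 25*s + 12)/(6*s^3 + 4*s^2 - 14*s + 4)
That last expression is T(s), already simplified. Scaling its denominator by 1/6 (the reciprocal of the leading coefficient) yields the monic denominator.

Answer: s^3 + 2*s^2/3 - 7*s/3 + 2/3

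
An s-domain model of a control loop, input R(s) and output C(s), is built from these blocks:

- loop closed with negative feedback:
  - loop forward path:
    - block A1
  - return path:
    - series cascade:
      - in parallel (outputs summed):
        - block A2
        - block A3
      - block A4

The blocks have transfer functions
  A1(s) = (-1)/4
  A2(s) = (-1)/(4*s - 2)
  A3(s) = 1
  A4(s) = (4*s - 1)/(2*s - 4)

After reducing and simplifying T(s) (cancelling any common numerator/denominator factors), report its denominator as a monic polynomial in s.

The answer is s^2 - 4*s + 29/16.

Reasoning:
[1] combine A2, A3 in parallel, giving (4*s - 3)/(4*s - 2)
[2] combine (A2+A3), A4 in series, giving (16*s^2 - 16*s + 3)/(8*s^2 - 20*s + 8)
[3] collapse the loop (A1 forward, ((A2+A3)*A4) return), giving (-8*s^2 + 20*s - 8)/(16*s^2 - 64*s + 29)
T(s) is the step-3 result (common factors already cancelled). Leading coefficient of the denominator: 16. Divide through by 16 for the monic polynomial.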